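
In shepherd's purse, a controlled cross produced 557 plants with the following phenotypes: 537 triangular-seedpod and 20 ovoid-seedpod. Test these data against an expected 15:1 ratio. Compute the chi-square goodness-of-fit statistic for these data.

6.723

Total ratio parts = 16. Expected numbers out of 557:
  triangular-seedpod: 557 × 15/16 = 522.1875
  ovoid-seedpod: 557 × 1/16 = 34.8125
χ² = Σ (O − E)² / E
  triangular-seedpod: (537 − 522.1875)² / 522.1875 = 0.4202
  ovoid-seedpod: (20 − 34.8125)² / 34.8125 = 6.3026
χ² = 0.4202 + 6.3026 = 6.7228 ≈ 6.723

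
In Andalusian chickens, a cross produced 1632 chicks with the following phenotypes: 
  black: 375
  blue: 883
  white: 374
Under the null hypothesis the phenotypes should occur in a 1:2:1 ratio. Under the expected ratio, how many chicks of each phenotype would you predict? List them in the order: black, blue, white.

408, 816, 408

Under the 1:2:1 hypothesis (Σ ratio = 4, N = 1632):
  black: 1632 × 1/4 = 408
  blue: 1632 × 2/4 = 816
  white: 1632 × 1/4 = 408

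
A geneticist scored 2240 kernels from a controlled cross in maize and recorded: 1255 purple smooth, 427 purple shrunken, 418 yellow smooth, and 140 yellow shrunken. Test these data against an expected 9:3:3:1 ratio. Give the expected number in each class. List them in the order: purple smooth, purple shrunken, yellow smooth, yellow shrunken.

1260, 420, 420, 140

The 9:3:3:1 ratio has 16 parts, so with N = 2240 the expected counts are:
  purple smooth: 2240 × 9/16 = 1260
  purple shrunken: 2240 × 3/16 = 420
  yellow smooth: 2240 × 3/16 = 420
  yellow shrunken: 2240 × 1/16 = 140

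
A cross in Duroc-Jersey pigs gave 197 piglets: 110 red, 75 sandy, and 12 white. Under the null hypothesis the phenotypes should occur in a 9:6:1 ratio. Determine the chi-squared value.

0.031

Total ratio parts = 16. Expected numbers out of 197:
  red: 197 × 9/16 = 110.8125
  sandy: 197 × 6/16 = 73.875
  white: 197 × 1/16 = 12.3125
χ² = Σ (O − E)² / E
  red: (110 − 110.8125)² / 110.8125 = 0.0060
  sandy: (75 − 73.875)² / 73.875 = 0.0171
  white: (12 − 12.3125)² / 12.3125 = 0.0079
χ² = 0.0060 + 0.0171 + 0.0079 = 0.031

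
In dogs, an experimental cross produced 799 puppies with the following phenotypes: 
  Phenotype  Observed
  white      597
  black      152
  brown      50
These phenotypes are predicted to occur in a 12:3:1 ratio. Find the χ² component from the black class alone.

Expected counts for N = 799 under a 12:3:1 ratio (total parts = 16):
  white: 799 × 12/16 = 599.25
  black: 799 × 3/16 = 149.8125
  brown: 799 × 1/16 = 49.9375
Contribution of black: (152 − 149.8125)² / 149.8125 = 0.0319

0.032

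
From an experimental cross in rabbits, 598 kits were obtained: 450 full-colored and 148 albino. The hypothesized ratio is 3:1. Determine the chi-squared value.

Under the 3:1 hypothesis (Σ ratio = 4, N = 598):
  full-colored: 598 × 3/4 = 448.5
  albino: 598 × 1/4 = 149.5
χ² = Σ (O − E)² / E
  full-colored: (450 − 448.5)² / 448.5 = 0.0050
  albino: (148 − 149.5)² / 149.5 = 0.0151
χ² = 0.0050 + 0.0151 = 0.0201 ≈ 0.020

0.020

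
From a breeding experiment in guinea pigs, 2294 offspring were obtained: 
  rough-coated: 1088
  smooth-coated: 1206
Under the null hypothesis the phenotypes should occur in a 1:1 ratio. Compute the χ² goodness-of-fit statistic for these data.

Total ratio parts = 2. Expected numbers out of 2294:
  rough-coated: 2294 × 1/2 = 1147
  smooth-coated: 2294 × 1/2 = 1147
χ² = Σ (O − E)² / E
  rough-coated: (1088 − 1147)² / 1147 = 3.0349
  smooth-coated: (1206 − 1147)² / 1147 = 3.0349
χ² = 3.0349 + 3.0349 = 6.0698 ≈ 6.070

6.070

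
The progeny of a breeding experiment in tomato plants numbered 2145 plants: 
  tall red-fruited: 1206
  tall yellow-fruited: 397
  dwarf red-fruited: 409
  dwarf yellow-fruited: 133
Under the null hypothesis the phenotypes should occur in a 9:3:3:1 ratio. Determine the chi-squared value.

Total ratio parts = 16. Expected numbers out of 2145:
  tall red-fruited: 2145 × 9/16 = 1206.5625
  tall yellow-fruited: 2145 × 3/16 = 402.1875
  dwarf red-fruited: 2145 × 3/16 = 402.1875
  dwarf yellow-fruited: 2145 × 1/16 = 134.0625
χ² = Σ (O − E)² / E
  tall red-fruited: (1206 − 1206.5625)² / 1206.5625 = 0.0003
  tall yellow-fruited: (397 − 402.1875)² / 402.1875 = 0.0669
  dwarf red-fruited: (409 − 402.1875)² / 402.1875 = 0.1154
  dwarf yellow-fruited: (133 − 134.0625)² / 134.0625 = 0.0084
χ² = 0.0003 + 0.0669 + 0.1154 + 0.0084 = 0.191

0.191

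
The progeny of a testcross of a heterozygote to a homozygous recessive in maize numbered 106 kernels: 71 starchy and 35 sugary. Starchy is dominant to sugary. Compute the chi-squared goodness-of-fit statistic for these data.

12.226

A testcross of a heterozygote (Aa × aa) gives a 1:1 phenotypic ratio.
Total ratio parts = 2. Expected numbers out of 106:
  starchy: 106 × 1/2 = 53
  sugary: 106 × 1/2 = 53
χ² = Σ (O − E)² / E
  starchy: (71 − 53)² / 53 = 6.1132
  sugary: (35 − 53)² / 53 = 6.1132
χ² = 6.1132 + 6.1132 = 12.2264 ≈ 12.226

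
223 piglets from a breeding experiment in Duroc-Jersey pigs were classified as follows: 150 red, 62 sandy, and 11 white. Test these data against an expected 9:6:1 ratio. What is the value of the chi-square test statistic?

Total ratio parts = 16. Expected numbers out of 223:
  red: 223 × 9/16 = 125.4375
  sandy: 223 × 6/16 = 83.625
  white: 223 × 1/16 = 13.9375
χ² = Σ (O − E)² / E
  red: (150 − 125.4375)² / 125.4375 = 4.8097
  sandy: (62 − 83.625)² / 83.625 = 5.5921
  white: (11 − 13.9375)² / 13.9375 = 0.6191
χ² = 4.8097 + 5.5921 + 0.6191 = 11.0209 ≈ 11.021

11.021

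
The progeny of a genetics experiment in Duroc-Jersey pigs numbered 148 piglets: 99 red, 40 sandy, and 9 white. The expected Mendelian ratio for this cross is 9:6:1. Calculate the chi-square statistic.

7.315

The 9:6:1 ratio has 16 parts, so with N = 148 the expected counts are:
  red: 148 × 9/16 = 83.25
  sandy: 148 × 6/16 = 55.5
  white: 148 × 1/16 = 9.25
χ² = Σ (O − E)² / E
  red: (99 − 83.25)² / 83.25 = 2.9797
  sandy: (40 − 55.5)² / 55.5 = 4.3288
  white: (9 − 9.25)² / 9.25 = 0.0068
χ² = 2.9797 + 4.3288 + 0.0068 = 7.3153 ≈ 7.315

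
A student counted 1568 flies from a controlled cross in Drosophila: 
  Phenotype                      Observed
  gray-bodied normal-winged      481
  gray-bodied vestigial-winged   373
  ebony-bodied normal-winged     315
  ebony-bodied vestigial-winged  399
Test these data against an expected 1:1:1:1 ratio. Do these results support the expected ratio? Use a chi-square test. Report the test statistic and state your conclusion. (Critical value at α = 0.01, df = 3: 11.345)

Under the 1:1:1:1 hypothesis (Σ ratio = 4, N = 1568):
  gray-bodied normal-winged: 1568 × 1/4 = 392
  gray-bodied vestigial-winged: 1568 × 1/4 = 392
  ebony-bodied normal-winged: 1568 × 1/4 = 392
  ebony-bodied vestigial-winged: 1568 × 1/4 = 392
χ² = Σ (O − E)² / E
  gray-bodied normal-winged: (481 − 392)² / 392 = 20.2066
  gray-bodied vestigial-winged: (373 − 392)² / 392 = 0.9209
  ebony-bodied normal-winged: (315 − 392)² / 392 = 15.1250
  ebony-bodied vestigial-winged: (399 − 392)² / 392 = 0.1250
χ² = 20.2066 + 0.9209 + 15.1250 + 0.1250 = 36.3775 ≈ 36.378
Degrees of freedom = 4 − 1 = 3; critical value at α = 0.01 is 11.345.
Since 36.378 > 11.345, we reject the null hypothesis — the data do not fit the 1:1:1:1 ratio.

36.378; not consistent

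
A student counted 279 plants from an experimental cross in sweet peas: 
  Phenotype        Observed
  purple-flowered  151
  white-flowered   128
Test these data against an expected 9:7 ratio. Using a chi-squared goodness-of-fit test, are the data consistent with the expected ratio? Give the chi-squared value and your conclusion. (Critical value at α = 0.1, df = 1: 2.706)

Total ratio parts = 16. Expected numbers out of 279:
  purple-flowered: 279 × 9/16 = 156.9375
  white-flowered: 279 × 7/16 = 122.0625
χ² = Σ (O − E)² / E
  purple-flowered: (151 − 156.9375)² / 156.9375 = 0.2246
  white-flowered: (128 − 122.0625)² / 122.0625 = 0.2888
χ² = 0.2246 + 0.2888 = 0.5134 ≈ 0.513
Degrees of freedom = 2 − 1 = 1; critical value at α = 0.1 is 2.706.
Since 0.513 < 2.706, we fail to reject the null hypothesis — the data are consistent with the 9:7 ratio.

0.513; consistent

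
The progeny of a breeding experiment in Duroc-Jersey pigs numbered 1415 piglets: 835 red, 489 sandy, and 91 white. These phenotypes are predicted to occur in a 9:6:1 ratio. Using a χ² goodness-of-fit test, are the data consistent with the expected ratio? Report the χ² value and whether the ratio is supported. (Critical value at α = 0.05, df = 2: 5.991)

The 9:6:1 ratio has 16 parts, so with N = 1415 the expected counts are:
  red: 1415 × 9/16 = 795.9375
  sandy: 1415 × 6/16 = 530.625
  white: 1415 × 1/16 = 88.4375
χ² = Σ (O − E)² / E
  red: (835 − 795.9375)² / 795.9375 = 1.9171
  sandy: (489 − 530.625)² / 530.625 = 3.2653
  white: (91 − 88.4375)² / 88.4375 = 0.0742
χ² = 1.9171 + 3.2653 + 0.0742 = 5.2566 ≈ 5.257
Degrees of freedom = 3 − 1 = 2; critical value at α = 0.05 is 5.991.
Since 5.257 < 5.991, we fail to reject the null hypothesis — the data are consistent with the 9:6:1 ratio.

5.257; consistent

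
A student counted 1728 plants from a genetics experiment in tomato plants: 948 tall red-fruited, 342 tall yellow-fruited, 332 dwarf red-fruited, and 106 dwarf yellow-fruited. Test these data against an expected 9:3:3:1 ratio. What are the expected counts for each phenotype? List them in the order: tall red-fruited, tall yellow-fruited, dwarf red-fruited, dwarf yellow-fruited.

Under the 9:3:3:1 hypothesis (Σ ratio = 16, N = 1728):
  tall red-fruited: 1728 × 9/16 = 972
  tall yellow-fruited: 1728 × 3/16 = 324
  dwarf red-fruited: 1728 × 3/16 = 324
  dwarf yellow-fruited: 1728 × 1/16 = 108

972, 324, 324, 108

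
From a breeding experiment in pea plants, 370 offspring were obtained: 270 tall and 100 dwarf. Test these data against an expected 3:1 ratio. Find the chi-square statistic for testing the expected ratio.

0.811

Expected counts for N = 370 under a 3:1 ratio (total parts = 4):
  tall: 370 × 3/4 = 277.5
  dwarf: 370 × 1/4 = 92.5
χ² = Σ (O − E)² / E
  tall: (270 − 277.5)² / 277.5 = 0.2027
  dwarf: (100 − 92.5)² / 92.5 = 0.6081
χ² = 0.2027 + 0.6081 = 0.8108 ≈ 0.811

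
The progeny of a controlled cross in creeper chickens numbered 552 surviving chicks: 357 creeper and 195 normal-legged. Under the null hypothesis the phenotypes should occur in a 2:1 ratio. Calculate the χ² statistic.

The 2:1 ratio has 3 parts, so with N = 552 the expected counts are:
  creeper: 552 × 2/3 = 368
  normal-legged: 552 × 1/3 = 184
χ² = Σ (O − E)² / E
  creeper: (357 − 368)² / 368 = 0.3288
  normal-legged: (195 − 184)² / 184 = 0.6576
χ² = 0.3288 + 0.6576 = 0.9864 ≈ 0.986

0.986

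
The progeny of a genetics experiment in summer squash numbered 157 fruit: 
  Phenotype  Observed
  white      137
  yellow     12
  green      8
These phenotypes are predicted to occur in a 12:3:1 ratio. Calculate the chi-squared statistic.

The 12:3:1 ratio has 16 parts, so with N = 157 the expected counts are:
  white: 157 × 12/16 = 117.75
  yellow: 157 × 3/16 = 29.4375
  green: 157 × 1/16 = 9.8125
χ² = Σ (O − E)² / E
  white: (137 − 117.75)² / 117.75 = 3.1470
  yellow: (12 − 29.4375)² / 29.4375 = 10.3292
  green: (8 − 9.8125)² / 9.8125 = 0.3348
χ² = 3.1470 + 10.3292 + 0.3348 = 13.811

13.811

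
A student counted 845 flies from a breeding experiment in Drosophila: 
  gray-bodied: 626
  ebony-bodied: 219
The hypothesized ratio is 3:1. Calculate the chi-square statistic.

0.379

The 3:1 ratio has 4 parts, so with N = 845 the expected counts are:
  gray-bodied: 845 × 3/4 = 633.75
  ebony-bodied: 845 × 1/4 = 211.25
χ² = Σ (O − E)² / E
  gray-bodied: (626 − 633.75)² / 633.75 = 0.0948
  ebony-bodied: (219 − 211.25)² / 211.25 = 0.2843
χ² = 0.0948 + 0.2843 = 0.3791 ≈ 0.379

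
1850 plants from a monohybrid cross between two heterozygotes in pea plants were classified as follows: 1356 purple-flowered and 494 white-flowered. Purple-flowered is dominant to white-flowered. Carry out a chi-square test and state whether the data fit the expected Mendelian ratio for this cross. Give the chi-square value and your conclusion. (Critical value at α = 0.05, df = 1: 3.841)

For a monohybrid cross between heterozygotes with complete dominance, the expected phenotypic ratio is 3:1.
Under the 3:1 hypothesis (Σ ratio = 4, N = 1850):
  purple-flowered: 1850 × 3/4 = 1387.5
  white-flowered: 1850 × 1/4 = 462.5
χ² = Σ (O − E)² / E
  purple-flowered: (1356 − 1387.5)² / 1387.5 = 0.7151
  white-flowered: (494 − 462.5)² / 462.5 = 2.1454
χ² = 0.7151 + 2.1454 = 2.8605 ≈ 2.861
Degrees of freedom = 2 − 1 = 1; critical value at α = 0.05 is 3.841.
Since 2.861 < 3.841, we fail to reject the null hypothesis — the data are consistent with the 3:1 ratio.

2.861; consistent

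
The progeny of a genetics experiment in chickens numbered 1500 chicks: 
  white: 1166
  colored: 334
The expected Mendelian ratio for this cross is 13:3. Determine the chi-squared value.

Expected counts for N = 1500 under a 13:3 ratio (total parts = 16):
  white: 1500 × 13/16 = 1218.75
  colored: 1500 × 3/16 = 281.25
χ² = Σ (O − E)² / E
  white: (1166 − 1218.75)² / 1218.75 = 2.2831
  colored: (334 − 281.25)² / 281.25 = 9.8936
χ² = 2.2831 + 9.8936 = 12.1767 ≈ 12.177

12.177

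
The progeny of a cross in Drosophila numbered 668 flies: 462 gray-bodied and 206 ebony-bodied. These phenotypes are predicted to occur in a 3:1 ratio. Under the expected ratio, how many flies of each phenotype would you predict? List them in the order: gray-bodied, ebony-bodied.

Under the 3:1 hypothesis (Σ ratio = 4, N = 668):
  gray-bodied: 668 × 3/4 = 501
  ebony-bodied: 668 × 1/4 = 167

501, 167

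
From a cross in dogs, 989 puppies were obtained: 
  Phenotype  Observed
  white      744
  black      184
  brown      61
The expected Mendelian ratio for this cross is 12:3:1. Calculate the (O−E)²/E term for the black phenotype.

0.011

Expected counts for N = 989 under a 12:3:1 ratio (total parts = 16):
  white: 989 × 12/16 = 741.75
  black: 989 × 3/16 = 185.4375
  brown: 989 × 1/16 = 61.8125
Contribution of black: (184 − 185.4375)² / 185.4375 = 0.0111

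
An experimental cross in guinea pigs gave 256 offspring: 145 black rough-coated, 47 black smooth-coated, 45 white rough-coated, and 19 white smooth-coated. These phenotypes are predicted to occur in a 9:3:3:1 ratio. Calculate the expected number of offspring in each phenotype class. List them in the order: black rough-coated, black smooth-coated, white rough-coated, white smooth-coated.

The 9:3:3:1 ratio has 16 parts, so with N = 256 the expected counts are:
  black rough-coated: 256 × 9/16 = 144
  black smooth-coated: 256 × 3/16 = 48
  white rough-coated: 256 × 3/16 = 48
  white smooth-coated: 256 × 1/16 = 16

144, 48, 48, 16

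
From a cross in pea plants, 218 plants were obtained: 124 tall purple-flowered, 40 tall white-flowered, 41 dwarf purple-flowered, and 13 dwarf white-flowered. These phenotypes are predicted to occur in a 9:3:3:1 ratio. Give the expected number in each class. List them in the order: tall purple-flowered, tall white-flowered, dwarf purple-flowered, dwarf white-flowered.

Expected counts for N = 218 under a 9:3:3:1 ratio (total parts = 16):
  tall purple-flowered: 218 × 9/16 = 122.625
  tall white-flowered: 218 × 3/16 = 40.875
  dwarf purple-flowered: 218 × 3/16 = 40.875
  dwarf white-flowered: 218 × 1/16 = 13.625

122.625, 40.875, 40.875, 13.625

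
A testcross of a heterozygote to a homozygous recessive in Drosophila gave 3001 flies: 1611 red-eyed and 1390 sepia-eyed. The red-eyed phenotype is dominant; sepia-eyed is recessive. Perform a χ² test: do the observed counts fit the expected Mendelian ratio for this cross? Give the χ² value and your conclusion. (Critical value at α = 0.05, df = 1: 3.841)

16.275; not consistent

A testcross of a heterozygote (Aa × aa) gives a 1:1 phenotypic ratio.
Total ratio parts = 2. Expected numbers out of 3001:
  red-eyed: 3001 × 1/2 = 1500.5
  sepia-eyed: 3001 × 1/2 = 1500.5
χ² = Σ (O − E)² / E
  red-eyed: (1611 − 1500.5)² / 1500.5 = 8.1375
  sepia-eyed: (1390 − 1500.5)² / 1500.5 = 8.1375
χ² = 8.1375 + 8.1375 = 16.275
Degrees of freedom = 2 − 1 = 1; critical value at α = 0.05 is 3.841.
Since 16.275 > 3.841, we reject the null hypothesis — the data do not fit the 1:1 ratio.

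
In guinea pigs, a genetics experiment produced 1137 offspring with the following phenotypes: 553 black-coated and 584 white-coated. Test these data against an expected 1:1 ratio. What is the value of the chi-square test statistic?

0.845

Under the 1:1 hypothesis (Σ ratio = 2, N = 1137):
  black-coated: 1137 × 1/2 = 568.5
  white-coated: 1137 × 1/2 = 568.5
χ² = Σ (O − E)² / E
  black-coated: (553 − 568.5)² / 568.5 = 0.4226
  white-coated: (584 − 568.5)² / 568.5 = 0.4226
χ² = 0.4226 + 0.4226 = 0.8452 ≈ 0.845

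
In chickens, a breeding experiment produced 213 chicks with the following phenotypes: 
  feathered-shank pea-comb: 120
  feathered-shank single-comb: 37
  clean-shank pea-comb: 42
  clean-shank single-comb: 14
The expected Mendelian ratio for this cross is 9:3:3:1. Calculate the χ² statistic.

Expected counts for N = 213 under a 9:3:3:1 ratio (total parts = 16):
  feathered-shank pea-comb: 213 × 9/16 = 119.8125
  feathered-shank single-comb: 213 × 3/16 = 39.9375
  clean-shank pea-comb: 213 × 3/16 = 39.9375
  clean-shank single-comb: 213 × 1/16 = 13.3125
χ² = Σ (O − E)² / E
  feathered-shank pea-comb: (120 − 119.8125)² / 119.8125 = 0.0003
  feathered-shank single-comb: (37 − 39.9375)² / 39.9375 = 0.2161
  clean-shank pea-comb: (42 − 39.9375)² / 39.9375 = 0.1065
  clean-shank single-comb: (14 − 13.3125)² / 13.3125 = 0.0355
χ² = 0.0003 + 0.2161 + 0.1065 + 0.0355 = 0.3584 ≈ 0.358

0.358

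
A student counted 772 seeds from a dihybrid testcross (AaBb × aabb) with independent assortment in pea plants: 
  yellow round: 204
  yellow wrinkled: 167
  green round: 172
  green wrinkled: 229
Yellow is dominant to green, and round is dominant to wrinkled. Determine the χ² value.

13.130

A dihybrid testcross with independent assortment gives a 1:1:1:1 ratio.
Total ratio parts = 4. Expected numbers out of 772:
  yellow round: 772 × 1/4 = 193
  yellow wrinkled: 772 × 1/4 = 193
  green round: 772 × 1/4 = 193
  green wrinkled: 772 × 1/4 = 193
χ² = Σ (O − E)² / E
  yellow round: (204 − 193)² / 193 = 0.6269
  yellow wrinkled: (167 − 193)² / 193 = 3.5026
  green round: (172 − 193)² / 193 = 2.2850
  green wrinkled: (229 − 193)² / 193 = 6.7150
χ² = 0.6269 + 3.5026 + 2.2850 + 6.7150 = 13.1295 ≈ 13.130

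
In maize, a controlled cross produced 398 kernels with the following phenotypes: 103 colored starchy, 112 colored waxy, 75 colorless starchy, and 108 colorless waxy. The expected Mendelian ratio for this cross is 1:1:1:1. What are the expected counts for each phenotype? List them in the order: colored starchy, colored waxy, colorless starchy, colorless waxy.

The 1:1:1:1 ratio has 4 parts, so with N = 398 the expected counts are:
  colored starchy: 398 × 1/4 = 99.5
  colored waxy: 398 × 1/4 = 99.5
  colorless starchy: 398 × 1/4 = 99.5
  colorless waxy: 398 × 1/4 = 99.5

99.5, 99.5, 99.5, 99.5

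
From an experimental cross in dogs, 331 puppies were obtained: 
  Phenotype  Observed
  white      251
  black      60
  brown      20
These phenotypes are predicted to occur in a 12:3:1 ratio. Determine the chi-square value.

0.122

Expected counts for N = 331 under a 12:3:1 ratio (total parts = 16):
  white: 331 × 12/16 = 248.25
  black: 331 × 3/16 = 62.0625
  brown: 331 × 1/16 = 20.6875
χ² = Σ (O − E)² / E
  white: (251 − 248.25)² / 248.25 = 0.0305
  black: (60 − 62.0625)² / 62.0625 = 0.0685
  brown: (20 − 20.6875)² / 20.6875 = 0.0228
χ² = 0.0305 + 0.0685 + 0.0228 = 0.1218 ≈ 0.122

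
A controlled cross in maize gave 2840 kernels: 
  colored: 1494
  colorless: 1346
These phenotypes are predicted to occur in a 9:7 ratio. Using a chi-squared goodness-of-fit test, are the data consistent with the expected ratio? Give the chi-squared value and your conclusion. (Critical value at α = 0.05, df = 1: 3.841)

Under the 9:7 hypothesis (Σ ratio = 16, N = 2840):
  colored: 2840 × 9/16 = 1597.5
  colorless: 2840 × 7/16 = 1242.5
χ² = Σ (O − E)² / E
  colored: (1494 − 1597.5)² / 1597.5 = 6.7056
  colorless: (1346 − 1242.5)² / 1242.5 = 8.6215
χ² = 6.7056 + 8.6215 = 15.3271 ≈ 15.327
Degrees of freedom = 2 − 1 = 1; critical value at α = 0.05 is 3.841.
Since 15.327 > 3.841, we reject the null hypothesis — the data do not fit the 9:7 ratio.

15.327; not consistent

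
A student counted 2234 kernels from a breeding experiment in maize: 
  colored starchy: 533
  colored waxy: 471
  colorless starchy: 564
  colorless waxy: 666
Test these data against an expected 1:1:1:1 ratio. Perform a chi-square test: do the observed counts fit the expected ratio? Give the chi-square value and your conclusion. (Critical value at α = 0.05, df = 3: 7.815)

Expected counts for N = 2234 under a 1:1:1:1 ratio (total parts = 4):
  colored starchy: 2234 × 1/4 = 558.5
  colored waxy: 2234 × 1/4 = 558.5
  colorless starchy: 2234 × 1/4 = 558.5
  colorless waxy: 2234 × 1/4 = 558.5
χ² = Σ (O − E)² / E
  colored starchy: (533 − 558.5)² / 558.5 = 1.1643
  colored waxy: (471 − 558.5)² / 558.5 = 13.7086
  colorless starchy: (564 − 558.5)² / 558.5 = 0.0542
  colorless waxy: (666 − 558.5)² / 558.5 = 20.6916
χ² = 1.1643 + 13.7086 + 0.0542 + 20.6916 = 35.6187 ≈ 35.619
Degrees of freedom = 4 − 1 = 3; critical value at α = 0.05 is 7.815.
Since 35.619 > 7.815, we reject the null hypothesis — the data do not fit the 1:1:1:1 ratio.

35.619; not consistent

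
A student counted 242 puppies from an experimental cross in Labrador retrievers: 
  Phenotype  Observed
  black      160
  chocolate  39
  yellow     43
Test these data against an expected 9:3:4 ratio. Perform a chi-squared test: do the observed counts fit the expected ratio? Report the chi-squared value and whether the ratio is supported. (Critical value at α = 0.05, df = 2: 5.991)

10.145; not consistent

Under the 9:3:4 hypothesis (Σ ratio = 16, N = 242):
  black: 242 × 9/16 = 136.125
  chocolate: 242 × 3/16 = 45.375
  yellow: 242 × 4/16 = 60.5
χ² = Σ (O − E)² / E
  black: (160 − 136.125)² / 136.125 = 4.1874
  chocolate: (39 − 45.375)² / 45.375 = 0.8957
  yellow: (43 − 60.5)² / 60.5 = 5.0620
χ² = 4.1874 + 0.8957 + 5.0620 = 10.1451 ≈ 10.145
Degrees of freedom = 3 − 1 = 2; critical value at α = 0.05 is 5.991.
Since 10.145 > 5.991, we reject the null hypothesis — the data do not fit the 9:3:4 ratio.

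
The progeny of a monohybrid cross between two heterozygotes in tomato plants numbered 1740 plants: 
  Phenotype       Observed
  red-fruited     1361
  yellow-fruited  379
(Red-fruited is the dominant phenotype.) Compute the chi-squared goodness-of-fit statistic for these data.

9.612

For a monohybrid cross between heterozygotes with complete dominance, the expected phenotypic ratio is 3:1.
The 3:1 ratio has 4 parts, so with N = 1740 the expected counts are:
  red-fruited: 1740 × 3/4 = 1305
  yellow-fruited: 1740 × 1/4 = 435
χ² = Σ (O − E)² / E
  red-fruited: (1361 − 1305)² / 1305 = 2.4031
  yellow-fruited: (379 − 435)² / 435 = 7.2092
χ² = 2.4031 + 7.2092 = 9.6123 ≈ 9.612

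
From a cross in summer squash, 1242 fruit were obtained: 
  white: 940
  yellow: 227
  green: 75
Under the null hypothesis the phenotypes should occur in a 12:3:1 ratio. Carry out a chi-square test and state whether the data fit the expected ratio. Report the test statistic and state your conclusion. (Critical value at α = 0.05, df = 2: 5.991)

0.315; consistent

Under the 12:3:1 hypothesis (Σ ratio = 16, N = 1242):
  white: 1242 × 12/16 = 931.5
  yellow: 1242 × 3/16 = 232.875
  green: 1242 × 1/16 = 77.625
χ² = Σ (O − E)² / E
  white: (940 − 931.5)² / 931.5 = 0.0776
  yellow: (227 − 232.875)² / 232.875 = 0.1482
  green: (75 − 77.625)² / 77.625 = 0.0888
χ² = 0.0776 + 0.1482 + 0.0888 = 0.3146 ≈ 0.315
Degrees of freedom = 3 − 1 = 2; critical value at α = 0.05 is 5.991.
Since 0.315 < 5.991, we fail to reject the null hypothesis — the data are consistent with the 12:3:1 ratio.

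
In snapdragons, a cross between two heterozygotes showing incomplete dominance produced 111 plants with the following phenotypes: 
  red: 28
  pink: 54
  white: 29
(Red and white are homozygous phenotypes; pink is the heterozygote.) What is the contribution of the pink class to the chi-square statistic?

With incomplete dominance, a heterozygote × heterozygote cross gives a 1:2:1 phenotypic ratio.
The 1:2:1 ratio has 4 parts, so with N = 111 the expected counts are:
  red: 111 × 1/4 = 27.75
  pink: 111 × 2/4 = 55.5
  white: 111 × 1/4 = 27.75
Contribution of pink: (54 − 55.5)² / 55.5 = 0.0405

0.041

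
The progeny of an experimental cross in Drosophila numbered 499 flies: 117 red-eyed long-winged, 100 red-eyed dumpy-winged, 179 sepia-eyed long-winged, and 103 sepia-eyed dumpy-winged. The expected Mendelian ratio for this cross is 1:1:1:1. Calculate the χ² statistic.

32.776

Expected counts for N = 499 under a 1:1:1:1 ratio (total parts = 4):
  red-eyed long-winged: 499 × 1/4 = 124.75
  red-eyed dumpy-winged: 499 × 1/4 = 124.75
  sepia-eyed long-winged: 499 × 1/4 = 124.75
  sepia-eyed dumpy-winged: 499 × 1/4 = 124.75
χ² = Σ (O − E)² / E
  red-eyed long-winged: (117 − 124.75)² / 124.75 = 0.4815
  red-eyed dumpy-winged: (100 − 124.75)² / 124.75 = 4.9103
  sepia-eyed long-winged: (179 − 124.75)² / 124.75 = 23.5917
  sepia-eyed dumpy-winged: (103 − 124.75)² / 124.75 = 3.7921
χ² = 0.4815 + 4.9103 + 23.5917 + 3.7921 = 32.7756 ≈ 32.776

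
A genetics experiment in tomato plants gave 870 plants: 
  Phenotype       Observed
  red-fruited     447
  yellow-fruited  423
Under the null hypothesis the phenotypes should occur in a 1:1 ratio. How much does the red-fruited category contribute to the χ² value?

Total ratio parts = 2. Expected numbers out of 870:
  red-fruited: 870 × 1/2 = 435
  yellow-fruited: 870 × 1/2 = 435
Contribution of red-fruited: (447 − 435)² / 435 = 0.3310

0.331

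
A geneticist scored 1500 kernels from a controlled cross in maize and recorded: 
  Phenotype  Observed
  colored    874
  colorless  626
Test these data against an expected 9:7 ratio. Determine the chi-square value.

2.479

Total ratio parts = 16. Expected numbers out of 1500:
  colored: 1500 × 9/16 = 843.75
  colorless: 1500 × 7/16 = 656.25
χ² = Σ (O − E)² / E
  colored: (874 − 843.75)² / 843.75 = 1.0845
  colorless: (626 − 656.25)² / 656.25 = 1.3944
χ² = 1.0845 + 1.3944 = 2.4789 ≈ 2.479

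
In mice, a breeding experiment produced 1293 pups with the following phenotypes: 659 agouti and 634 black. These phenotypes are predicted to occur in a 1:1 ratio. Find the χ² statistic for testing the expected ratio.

0.483

Total ratio parts = 2. Expected numbers out of 1293:
  agouti: 1293 × 1/2 = 646.5
  black: 1293 × 1/2 = 646.5
χ² = Σ (O − E)² / E
  agouti: (659 − 646.5)² / 646.5 = 0.2417
  black: (634 − 646.5)² / 646.5 = 0.2417
χ² = 0.2417 + 0.2417 = 0.4834 ≈ 0.483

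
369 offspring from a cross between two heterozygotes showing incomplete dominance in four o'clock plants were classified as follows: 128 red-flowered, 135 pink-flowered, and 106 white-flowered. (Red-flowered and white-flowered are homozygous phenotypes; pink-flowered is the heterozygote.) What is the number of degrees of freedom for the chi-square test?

2

With incomplete dominance, a heterozygote × heterozygote cross gives a 1:2:1 phenotypic ratio.
A goodness-of-fit test with 3 phenotype classes has df = 3 − 1 = 2.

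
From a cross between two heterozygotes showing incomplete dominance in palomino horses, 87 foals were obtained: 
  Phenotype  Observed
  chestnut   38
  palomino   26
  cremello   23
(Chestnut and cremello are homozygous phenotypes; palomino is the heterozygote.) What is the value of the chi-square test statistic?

With incomplete dominance, a heterozygote × heterozygote cross gives a 1:2:1 phenotypic ratio.
Total ratio parts = 4. Expected numbers out of 87:
  chestnut: 87 × 1/4 = 21.75
  palomino: 87 × 2/4 = 43.5
  cremello: 87 × 1/4 = 21.75
χ² = Σ (O − E)² / E
  chestnut: (38 − 21.75)² / 21.75 = 12.1408
  palomino: (26 − 43.5)² / 43.5 = 7.0402
  cremello: (23 − 21.75)² / 21.75 = 0.0718
χ² = 12.1408 + 7.0402 + 0.0718 = 19.2528 ≈ 19.253

19.253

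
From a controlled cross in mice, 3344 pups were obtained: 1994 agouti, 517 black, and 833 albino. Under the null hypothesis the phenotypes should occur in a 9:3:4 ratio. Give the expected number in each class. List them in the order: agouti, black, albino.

Total ratio parts = 16. Expected numbers out of 3344:
  agouti: 3344 × 9/16 = 1881
  black: 3344 × 3/16 = 627
  albino: 3344 × 4/16 = 836

1881, 627, 836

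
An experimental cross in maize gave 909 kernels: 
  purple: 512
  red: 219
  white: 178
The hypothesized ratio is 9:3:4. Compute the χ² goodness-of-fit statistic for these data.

24.511

Expected counts for N = 909 under a 9:3:4 ratio (total parts = 16):
  purple: 909 × 9/16 = 511.3125
  red: 909 × 3/16 = 170.4375
  white: 909 × 4/16 = 227.25
χ² = Σ (O − E)² / E
  purple: (512 − 511.3125)² / 511.3125 = 0.0009
  red: (219 − 170.4375)² / 170.4375 = 13.8368
  white: (178 − 227.25)² / 227.25 = 10.6735
χ² = 0.0009 + 13.8368 + 10.6735 = 24.5112 ≈ 24.511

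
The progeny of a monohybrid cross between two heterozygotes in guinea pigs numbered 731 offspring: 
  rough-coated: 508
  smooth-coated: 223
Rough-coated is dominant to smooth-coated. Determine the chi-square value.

11.820

For a monohybrid cross between heterozygotes with complete dominance, the expected phenotypic ratio is 3:1.
The 3:1 ratio has 4 parts, so with N = 731 the expected counts are:
  rough-coated: 731 × 3/4 = 548.25
  smooth-coated: 731 × 1/4 = 182.75
χ² = Σ (O − E)² / E
  rough-coated: (508 − 548.25)² / 548.25 = 2.9550
  smooth-coated: (223 − 182.75)² / 182.75 = 8.8649
χ² = 2.9550 + 8.8649 = 11.8199 ≈ 11.820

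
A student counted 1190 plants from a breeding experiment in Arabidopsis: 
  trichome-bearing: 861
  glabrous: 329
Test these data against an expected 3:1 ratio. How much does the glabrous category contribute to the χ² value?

3.335

Under the 3:1 hypothesis (Σ ratio = 4, N = 1190):
  trichome-bearing: 1190 × 3/4 = 892.5
  glabrous: 1190 × 1/4 = 297.5
Contribution of glabrous: (329 − 297.5)² / 297.5 = 3.3353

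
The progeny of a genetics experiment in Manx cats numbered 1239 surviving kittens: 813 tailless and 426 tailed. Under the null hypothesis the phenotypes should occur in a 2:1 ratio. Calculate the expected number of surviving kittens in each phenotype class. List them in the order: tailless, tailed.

826, 413

Under the 2:1 hypothesis (Σ ratio = 3, N = 1239):
  tailless: 1239 × 2/3 = 826
  tailed: 1239 × 1/3 = 413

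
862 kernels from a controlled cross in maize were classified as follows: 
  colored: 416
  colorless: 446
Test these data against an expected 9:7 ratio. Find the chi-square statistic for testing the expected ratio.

The 9:7 ratio has 16 parts, so with N = 862 the expected counts are:
  colored: 862 × 9/16 = 484.875
  colorless: 862 × 7/16 = 377.125
χ² = Σ (O − E)² / E
  colored: (416 − 484.875)² / 484.875 = 9.7835
  colorless: (446 − 377.125)² / 377.125 = 12.5788
χ² = 9.7835 + 12.5788 = 22.3623 ≈ 22.362

22.362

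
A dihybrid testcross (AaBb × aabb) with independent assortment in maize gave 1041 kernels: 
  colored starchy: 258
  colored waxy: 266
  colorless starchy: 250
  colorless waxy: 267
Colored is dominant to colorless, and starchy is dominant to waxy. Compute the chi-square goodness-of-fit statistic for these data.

0.725

A dihybrid testcross with independent assortment gives a 1:1:1:1 ratio.
Expected counts for N = 1041 under a 1:1:1:1 ratio (total parts = 4):
  colored starchy: 1041 × 1/4 = 260.25
  colored waxy: 1041 × 1/4 = 260.25
  colorless starchy: 1041 × 1/4 = 260.25
  colorless waxy: 1041 × 1/4 = 260.25
χ² = Σ (O − E)² / E
  colored starchy: (258 − 260.25)² / 260.25 = 0.0195
  colored waxy: (266 − 260.25)² / 260.25 = 0.1270
  colorless starchy: (250 − 260.25)² / 260.25 = 0.4037
  colorless waxy: (267 − 260.25)² / 260.25 = 0.1751
χ² = 0.0195 + 0.1270 + 0.4037 + 0.1751 = 0.7253 ≈ 0.725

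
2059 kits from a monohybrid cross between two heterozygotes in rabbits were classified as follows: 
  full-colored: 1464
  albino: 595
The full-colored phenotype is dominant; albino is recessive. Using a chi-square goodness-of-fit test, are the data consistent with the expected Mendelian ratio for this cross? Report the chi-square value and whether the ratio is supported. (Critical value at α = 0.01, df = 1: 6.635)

For a monohybrid cross between heterozygotes with complete dominance, the expected phenotypic ratio is 3:1.
The 3:1 ratio has 4 parts, so with N = 2059 the expected counts are:
  full-colored: 2059 × 3/4 = 1544.25
  albino: 2059 × 1/4 = 514.75
χ² = Σ (O − E)² / E
  full-colored: (1464 − 1544.25)² / 1544.25 = 4.1703
  albino: (595 − 514.75)² / 514.75 = 12.5110
χ² = 4.1703 + 12.5110 = 16.6813 ≈ 16.681
Degrees of freedom = 2 − 1 = 1; critical value at α = 0.01 is 6.635.
Since 16.681 > 6.635, we reject the null hypothesis — the data do not fit the 3:1 ratio.

16.681; not consistent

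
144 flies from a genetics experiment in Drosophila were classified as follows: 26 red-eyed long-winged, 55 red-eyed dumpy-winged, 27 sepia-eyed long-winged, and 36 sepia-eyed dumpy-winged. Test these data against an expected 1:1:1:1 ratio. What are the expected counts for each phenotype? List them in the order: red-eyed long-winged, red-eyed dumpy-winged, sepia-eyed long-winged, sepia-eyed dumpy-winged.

Expected counts for N = 144 under a 1:1:1:1 ratio (total parts = 4):
  red-eyed long-winged: 144 × 1/4 = 36
  red-eyed dumpy-winged: 144 × 1/4 = 36
  sepia-eyed long-winged: 144 × 1/4 = 36
  sepia-eyed dumpy-winged: 144 × 1/4 = 36

36, 36, 36, 36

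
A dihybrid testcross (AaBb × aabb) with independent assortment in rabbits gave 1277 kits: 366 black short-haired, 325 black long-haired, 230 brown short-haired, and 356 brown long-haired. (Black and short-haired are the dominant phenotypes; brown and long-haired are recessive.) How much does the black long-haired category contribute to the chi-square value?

A dihybrid testcross with independent assortment gives a 1:1:1:1 ratio.
The 1:1:1:1 ratio has 4 parts, so with N = 1277 the expected counts are:
  black short-haired: 1277 × 1/4 = 319.25
  black long-haired: 1277 × 1/4 = 319.25
  brown short-haired: 1277 × 1/4 = 319.25
  brown long-haired: 1277 × 1/4 = 319.25
Contribution of black long-haired: (325 − 319.25)² / 319.25 = 0.1036

0.104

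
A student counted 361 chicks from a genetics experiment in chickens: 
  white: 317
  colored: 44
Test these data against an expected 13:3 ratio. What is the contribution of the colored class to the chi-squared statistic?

Expected counts for N = 361 under a 13:3 ratio (total parts = 16):
  white: 361 × 13/16 = 293.3125
  colored: 361 × 3/16 = 67.6875
Contribution of colored: (44 − 67.6875)² / 67.6875 = 8.2895

8.290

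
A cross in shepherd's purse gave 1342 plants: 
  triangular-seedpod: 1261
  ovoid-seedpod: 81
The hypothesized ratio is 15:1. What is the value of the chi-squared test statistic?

0.105

Total ratio parts = 16. Expected numbers out of 1342:
  triangular-seedpod: 1342 × 15/16 = 1258.125
  ovoid-seedpod: 1342 × 1/16 = 83.875
χ² = Σ (O − E)² / E
  triangular-seedpod: (1261 − 1258.125)² / 1258.125 = 0.0066
  ovoid-seedpod: (81 − 83.875)² / 83.875 = 0.0985
χ² = 0.0066 + 0.0985 = 0.1051 ≈ 0.105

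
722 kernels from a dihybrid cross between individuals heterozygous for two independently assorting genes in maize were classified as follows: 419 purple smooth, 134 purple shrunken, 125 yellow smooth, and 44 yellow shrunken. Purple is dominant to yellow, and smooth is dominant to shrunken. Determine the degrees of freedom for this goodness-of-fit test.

A dihybrid F₂ with independent assortment and complete dominance at both loci gives a 9:3:3:1 phenotypic ratio.
A goodness-of-fit test with 4 phenotype classes has df = 4 − 1 = 3.

3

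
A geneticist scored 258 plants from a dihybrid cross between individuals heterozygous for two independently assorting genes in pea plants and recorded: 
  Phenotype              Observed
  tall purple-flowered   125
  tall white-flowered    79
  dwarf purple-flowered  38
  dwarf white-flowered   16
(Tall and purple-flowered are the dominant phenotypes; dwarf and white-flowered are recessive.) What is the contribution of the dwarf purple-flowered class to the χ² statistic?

2.225

A dihybrid F₂ with independent assortment and complete dominance at both loci gives a 9:3:3:1 phenotypic ratio.
Under the 9:3:3:1 hypothesis (Σ ratio = 16, N = 258):
  tall purple-flowered: 258 × 9/16 = 145.125
  tall white-flowered: 258 × 3/16 = 48.375
  dwarf purple-flowered: 258 × 3/16 = 48.375
  dwarf white-flowered: 258 × 1/16 = 16.125
Contribution of dwarf purple-flowered: (38 − 48.375)² / 48.375 = 2.2251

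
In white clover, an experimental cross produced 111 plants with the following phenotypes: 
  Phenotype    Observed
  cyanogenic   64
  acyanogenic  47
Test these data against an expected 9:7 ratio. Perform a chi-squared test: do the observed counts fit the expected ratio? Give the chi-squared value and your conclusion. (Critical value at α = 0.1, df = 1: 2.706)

Expected counts for N = 111 under a 9:7 ratio (total parts = 16):
  cyanogenic: 111 × 9/16 = 62.4375
  acyanogenic: 111 × 7/16 = 48.5625
χ² = Σ (O − E)² / E
  cyanogenic: (64 − 62.4375)² / 62.4375 = 0.0391
  acyanogenic: (47 − 48.5625)² / 48.5625 = 0.0503
χ² = 0.0391 + 0.0503 = 0.0894 ≈ 0.089
Degrees of freedom = 2 − 1 = 1; critical value at α = 0.1 is 2.706.
Since 0.089 < 2.706, we fail to reject the null hypothesis — the data are consistent with the 9:7 ratio.

0.089; consistent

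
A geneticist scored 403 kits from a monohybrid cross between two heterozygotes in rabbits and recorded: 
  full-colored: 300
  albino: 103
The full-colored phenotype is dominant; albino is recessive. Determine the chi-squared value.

0.067

For a monohybrid cross between heterozygotes with complete dominance, the expected phenotypic ratio is 3:1.
Under the 3:1 hypothesis (Σ ratio = 4, N = 403):
  full-colored: 403 × 3/4 = 302.25
  albino: 403 × 1/4 = 100.75
χ² = Σ (O − E)² / E
  full-colored: (300 − 302.25)² / 302.25 = 0.0167
  albino: (103 − 100.75)² / 100.75 = 0.0502
χ² = 0.0167 + 0.0502 = 0.0669 ≈ 0.067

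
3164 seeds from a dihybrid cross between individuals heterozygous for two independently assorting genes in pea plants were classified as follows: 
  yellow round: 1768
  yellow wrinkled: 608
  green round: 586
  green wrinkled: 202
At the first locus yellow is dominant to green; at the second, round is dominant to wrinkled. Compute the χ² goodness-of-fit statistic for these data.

0.624

A dihybrid F₂ with independent assortment and complete dominance at both loci gives a 9:3:3:1 phenotypic ratio.
Total ratio parts = 16. Expected numbers out of 3164:
  yellow round: 3164 × 9/16 = 1779.75
  yellow wrinkled: 3164 × 3/16 = 593.25
  green round: 3164 × 3/16 = 593.25
  green wrinkled: 3164 × 1/16 = 197.75
χ² = Σ (O − E)² / E
  yellow round: (1768 − 1779.75)² / 1779.75 = 0.0776
  yellow wrinkled: (608 − 593.25)² / 593.25 = 0.3667
  green round: (586 − 593.25)² / 593.25 = 0.0886
  green wrinkled: (202 − 197.75)² / 197.75 = 0.0913
χ² = 0.0776 + 0.3667 + 0.0886 + 0.0913 = 0.6242 ≈ 0.624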